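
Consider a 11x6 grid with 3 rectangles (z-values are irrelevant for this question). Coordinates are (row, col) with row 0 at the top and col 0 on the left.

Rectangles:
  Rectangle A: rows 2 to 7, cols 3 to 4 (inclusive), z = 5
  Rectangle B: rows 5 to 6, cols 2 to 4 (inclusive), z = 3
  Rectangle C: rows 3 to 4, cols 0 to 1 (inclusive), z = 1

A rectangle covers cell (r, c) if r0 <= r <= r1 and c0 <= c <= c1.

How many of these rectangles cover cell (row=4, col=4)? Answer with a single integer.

Answer: 1

Derivation:
Check cell (4,4):
  A: rows 2-7 cols 3-4 -> covers
  B: rows 5-6 cols 2-4 -> outside (row miss)
  C: rows 3-4 cols 0-1 -> outside (col miss)
Count covering = 1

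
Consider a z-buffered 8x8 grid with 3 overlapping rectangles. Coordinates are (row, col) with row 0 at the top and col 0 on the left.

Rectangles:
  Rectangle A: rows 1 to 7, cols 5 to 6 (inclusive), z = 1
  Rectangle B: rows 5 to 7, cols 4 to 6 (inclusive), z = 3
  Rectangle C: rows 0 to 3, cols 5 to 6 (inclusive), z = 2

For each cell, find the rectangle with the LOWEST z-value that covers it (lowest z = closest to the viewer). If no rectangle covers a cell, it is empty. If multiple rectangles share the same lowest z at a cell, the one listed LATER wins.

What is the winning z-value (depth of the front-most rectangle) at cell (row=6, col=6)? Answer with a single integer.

Check cell (6,6):
  A: rows 1-7 cols 5-6 z=1 -> covers; best now A (z=1)
  B: rows 5-7 cols 4-6 z=3 -> covers; best now A (z=1)
  C: rows 0-3 cols 5-6 -> outside (row miss)
Winner: A at z=1

Answer: 1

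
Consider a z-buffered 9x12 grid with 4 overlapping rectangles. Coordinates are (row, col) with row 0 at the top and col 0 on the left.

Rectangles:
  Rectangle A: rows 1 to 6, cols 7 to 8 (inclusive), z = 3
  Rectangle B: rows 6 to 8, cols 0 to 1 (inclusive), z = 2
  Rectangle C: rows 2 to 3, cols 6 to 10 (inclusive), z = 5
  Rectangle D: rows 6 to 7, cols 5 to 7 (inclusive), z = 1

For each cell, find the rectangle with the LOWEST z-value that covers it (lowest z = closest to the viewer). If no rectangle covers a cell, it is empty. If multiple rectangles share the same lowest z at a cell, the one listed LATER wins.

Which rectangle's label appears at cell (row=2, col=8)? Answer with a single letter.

Answer: A

Derivation:
Check cell (2,8):
  A: rows 1-6 cols 7-8 z=3 -> covers; best now A (z=3)
  B: rows 6-8 cols 0-1 -> outside (row miss)
  C: rows 2-3 cols 6-10 z=5 -> covers; best now A (z=3)
  D: rows 6-7 cols 5-7 -> outside (row miss)
Winner: A at z=3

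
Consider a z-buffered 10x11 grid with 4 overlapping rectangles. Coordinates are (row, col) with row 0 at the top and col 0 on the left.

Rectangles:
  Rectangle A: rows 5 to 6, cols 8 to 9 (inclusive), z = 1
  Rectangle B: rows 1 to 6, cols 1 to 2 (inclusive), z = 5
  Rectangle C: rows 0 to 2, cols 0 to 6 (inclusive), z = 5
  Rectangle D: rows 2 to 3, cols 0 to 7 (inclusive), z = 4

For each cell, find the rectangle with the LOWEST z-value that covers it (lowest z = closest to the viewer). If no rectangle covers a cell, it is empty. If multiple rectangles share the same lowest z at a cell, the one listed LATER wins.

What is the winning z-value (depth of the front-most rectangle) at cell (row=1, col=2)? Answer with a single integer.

Answer: 5

Derivation:
Check cell (1,2):
  A: rows 5-6 cols 8-9 -> outside (row miss)
  B: rows 1-6 cols 1-2 z=5 -> covers; best now B (z=5)
  C: rows 0-2 cols 0-6 z=5 -> covers; best now C (z=5)
  D: rows 2-3 cols 0-7 -> outside (row miss)
Winner: C at z=5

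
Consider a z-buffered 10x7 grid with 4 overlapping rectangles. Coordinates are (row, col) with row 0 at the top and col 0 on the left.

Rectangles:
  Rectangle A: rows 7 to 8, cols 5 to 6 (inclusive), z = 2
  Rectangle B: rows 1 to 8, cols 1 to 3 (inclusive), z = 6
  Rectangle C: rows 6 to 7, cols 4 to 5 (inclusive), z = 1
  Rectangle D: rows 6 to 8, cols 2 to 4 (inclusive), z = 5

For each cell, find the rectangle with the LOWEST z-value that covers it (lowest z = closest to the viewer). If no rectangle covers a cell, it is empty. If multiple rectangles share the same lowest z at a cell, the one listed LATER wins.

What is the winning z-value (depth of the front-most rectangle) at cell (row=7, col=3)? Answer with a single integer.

Check cell (7,3):
  A: rows 7-8 cols 5-6 -> outside (col miss)
  B: rows 1-8 cols 1-3 z=6 -> covers; best now B (z=6)
  C: rows 6-7 cols 4-5 -> outside (col miss)
  D: rows 6-8 cols 2-4 z=5 -> covers; best now D (z=5)
Winner: D at z=5

Answer: 5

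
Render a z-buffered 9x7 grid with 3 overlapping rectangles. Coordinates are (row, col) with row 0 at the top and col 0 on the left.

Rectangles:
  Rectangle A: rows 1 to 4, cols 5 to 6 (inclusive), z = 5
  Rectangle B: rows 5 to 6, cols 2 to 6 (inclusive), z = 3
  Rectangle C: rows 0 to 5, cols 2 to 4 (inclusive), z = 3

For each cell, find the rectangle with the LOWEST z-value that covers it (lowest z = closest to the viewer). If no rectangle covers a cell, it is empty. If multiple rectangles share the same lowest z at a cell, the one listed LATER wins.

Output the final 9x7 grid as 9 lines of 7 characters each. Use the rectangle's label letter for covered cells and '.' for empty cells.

..CCC..
..CCCAA
..CCCAA
..CCCAA
..CCCAA
..CCCBB
..BBBBB
.......
.......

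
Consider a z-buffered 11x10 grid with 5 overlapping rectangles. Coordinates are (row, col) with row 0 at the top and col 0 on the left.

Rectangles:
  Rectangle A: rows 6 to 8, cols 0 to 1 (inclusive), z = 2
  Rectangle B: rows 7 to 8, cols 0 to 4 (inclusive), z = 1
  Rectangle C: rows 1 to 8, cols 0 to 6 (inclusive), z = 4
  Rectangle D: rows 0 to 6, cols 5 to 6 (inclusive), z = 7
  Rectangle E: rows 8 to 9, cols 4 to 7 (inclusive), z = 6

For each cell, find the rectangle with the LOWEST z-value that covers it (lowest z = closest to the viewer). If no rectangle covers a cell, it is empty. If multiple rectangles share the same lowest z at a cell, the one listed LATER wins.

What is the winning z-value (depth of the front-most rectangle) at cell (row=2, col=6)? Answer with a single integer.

Check cell (2,6):
  A: rows 6-8 cols 0-1 -> outside (row miss)
  B: rows 7-8 cols 0-4 -> outside (row miss)
  C: rows 1-8 cols 0-6 z=4 -> covers; best now C (z=4)
  D: rows 0-6 cols 5-6 z=7 -> covers; best now C (z=4)
  E: rows 8-9 cols 4-7 -> outside (row miss)
Winner: C at z=4

Answer: 4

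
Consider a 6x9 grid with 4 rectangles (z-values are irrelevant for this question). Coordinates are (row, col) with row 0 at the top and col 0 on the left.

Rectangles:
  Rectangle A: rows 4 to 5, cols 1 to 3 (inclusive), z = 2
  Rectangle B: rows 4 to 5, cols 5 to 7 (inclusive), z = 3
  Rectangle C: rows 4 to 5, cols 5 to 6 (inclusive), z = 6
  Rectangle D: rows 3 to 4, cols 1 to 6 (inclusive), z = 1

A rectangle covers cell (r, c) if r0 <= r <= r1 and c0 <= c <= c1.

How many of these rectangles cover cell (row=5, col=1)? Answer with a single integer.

Check cell (5,1):
  A: rows 4-5 cols 1-3 -> covers
  B: rows 4-5 cols 5-7 -> outside (col miss)
  C: rows 4-5 cols 5-6 -> outside (col miss)
  D: rows 3-4 cols 1-6 -> outside (row miss)
Count covering = 1

Answer: 1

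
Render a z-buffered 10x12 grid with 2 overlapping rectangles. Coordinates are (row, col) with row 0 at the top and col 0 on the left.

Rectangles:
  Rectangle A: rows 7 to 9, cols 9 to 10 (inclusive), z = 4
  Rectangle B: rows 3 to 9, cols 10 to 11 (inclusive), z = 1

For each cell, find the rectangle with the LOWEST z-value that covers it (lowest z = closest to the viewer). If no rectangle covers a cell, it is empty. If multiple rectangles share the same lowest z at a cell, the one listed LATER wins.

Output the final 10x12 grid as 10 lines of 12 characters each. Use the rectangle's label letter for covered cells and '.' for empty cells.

............
............
............
..........BB
..........BB
..........BB
..........BB
.........ABB
.........ABB
.........ABB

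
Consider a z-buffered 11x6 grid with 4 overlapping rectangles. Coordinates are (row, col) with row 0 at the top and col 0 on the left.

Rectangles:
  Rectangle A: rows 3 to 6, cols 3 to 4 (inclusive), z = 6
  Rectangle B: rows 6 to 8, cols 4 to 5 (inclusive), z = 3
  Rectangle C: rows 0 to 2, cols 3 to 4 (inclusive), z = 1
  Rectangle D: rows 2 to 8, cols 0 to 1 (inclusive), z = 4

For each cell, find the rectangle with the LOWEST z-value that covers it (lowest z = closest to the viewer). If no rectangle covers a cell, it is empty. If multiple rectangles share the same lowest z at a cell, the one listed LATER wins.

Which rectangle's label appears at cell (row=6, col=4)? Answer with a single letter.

Check cell (6,4):
  A: rows 3-6 cols 3-4 z=6 -> covers; best now A (z=6)
  B: rows 6-8 cols 4-5 z=3 -> covers; best now B (z=3)
  C: rows 0-2 cols 3-4 -> outside (row miss)
  D: rows 2-8 cols 0-1 -> outside (col miss)
Winner: B at z=3

Answer: B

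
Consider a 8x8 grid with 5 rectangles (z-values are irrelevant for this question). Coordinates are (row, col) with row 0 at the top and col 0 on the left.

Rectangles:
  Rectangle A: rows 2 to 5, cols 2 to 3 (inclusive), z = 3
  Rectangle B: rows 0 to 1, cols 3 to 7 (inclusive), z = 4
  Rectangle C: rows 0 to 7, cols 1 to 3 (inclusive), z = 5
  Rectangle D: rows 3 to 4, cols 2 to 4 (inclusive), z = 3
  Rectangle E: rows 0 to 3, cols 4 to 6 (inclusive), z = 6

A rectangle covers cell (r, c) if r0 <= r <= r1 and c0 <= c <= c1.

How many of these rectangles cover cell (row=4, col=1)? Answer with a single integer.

Check cell (4,1):
  A: rows 2-5 cols 2-3 -> outside (col miss)
  B: rows 0-1 cols 3-7 -> outside (row miss)
  C: rows 0-7 cols 1-3 -> covers
  D: rows 3-4 cols 2-4 -> outside (col miss)
  E: rows 0-3 cols 4-6 -> outside (row miss)
Count covering = 1

Answer: 1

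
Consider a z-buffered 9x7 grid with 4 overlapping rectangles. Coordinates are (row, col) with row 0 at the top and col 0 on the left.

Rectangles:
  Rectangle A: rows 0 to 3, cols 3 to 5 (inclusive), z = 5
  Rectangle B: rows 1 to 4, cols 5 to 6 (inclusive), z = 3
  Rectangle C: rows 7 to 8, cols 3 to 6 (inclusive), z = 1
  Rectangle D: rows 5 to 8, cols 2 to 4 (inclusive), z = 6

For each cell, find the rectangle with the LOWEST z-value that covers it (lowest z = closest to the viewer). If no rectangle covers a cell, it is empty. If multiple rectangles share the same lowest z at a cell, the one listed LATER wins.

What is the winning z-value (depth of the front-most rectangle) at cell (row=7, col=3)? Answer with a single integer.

Check cell (7,3):
  A: rows 0-3 cols 3-5 -> outside (row miss)
  B: rows 1-4 cols 5-6 -> outside (row miss)
  C: rows 7-8 cols 3-6 z=1 -> covers; best now C (z=1)
  D: rows 5-8 cols 2-4 z=6 -> covers; best now C (z=1)
Winner: C at z=1

Answer: 1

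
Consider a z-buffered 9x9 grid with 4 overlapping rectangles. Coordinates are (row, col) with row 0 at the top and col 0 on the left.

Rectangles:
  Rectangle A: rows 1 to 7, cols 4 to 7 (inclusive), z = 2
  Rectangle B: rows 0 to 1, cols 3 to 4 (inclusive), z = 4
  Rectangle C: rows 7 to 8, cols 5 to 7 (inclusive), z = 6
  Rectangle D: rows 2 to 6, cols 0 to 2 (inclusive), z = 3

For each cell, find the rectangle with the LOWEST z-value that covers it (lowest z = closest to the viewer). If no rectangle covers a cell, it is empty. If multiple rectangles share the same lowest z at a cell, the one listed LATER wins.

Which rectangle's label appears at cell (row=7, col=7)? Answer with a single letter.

Check cell (7,7):
  A: rows 1-7 cols 4-7 z=2 -> covers; best now A (z=2)
  B: rows 0-1 cols 3-4 -> outside (row miss)
  C: rows 7-8 cols 5-7 z=6 -> covers; best now A (z=2)
  D: rows 2-6 cols 0-2 -> outside (row miss)
Winner: A at z=2

Answer: A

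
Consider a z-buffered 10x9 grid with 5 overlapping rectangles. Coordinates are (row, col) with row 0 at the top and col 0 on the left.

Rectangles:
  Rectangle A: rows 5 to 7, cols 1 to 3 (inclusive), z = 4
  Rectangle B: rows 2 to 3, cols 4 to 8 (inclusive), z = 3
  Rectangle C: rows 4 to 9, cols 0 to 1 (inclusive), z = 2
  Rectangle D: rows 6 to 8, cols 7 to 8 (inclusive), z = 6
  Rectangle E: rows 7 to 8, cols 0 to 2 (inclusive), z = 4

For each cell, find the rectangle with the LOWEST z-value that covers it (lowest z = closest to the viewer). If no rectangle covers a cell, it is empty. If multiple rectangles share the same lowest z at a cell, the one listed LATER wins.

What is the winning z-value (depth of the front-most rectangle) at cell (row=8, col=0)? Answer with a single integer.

Answer: 2

Derivation:
Check cell (8,0):
  A: rows 5-7 cols 1-3 -> outside (row miss)
  B: rows 2-3 cols 4-8 -> outside (row miss)
  C: rows 4-9 cols 0-1 z=2 -> covers; best now C (z=2)
  D: rows 6-8 cols 7-8 -> outside (col miss)
  E: rows 7-8 cols 0-2 z=4 -> covers; best now C (z=2)
Winner: C at z=2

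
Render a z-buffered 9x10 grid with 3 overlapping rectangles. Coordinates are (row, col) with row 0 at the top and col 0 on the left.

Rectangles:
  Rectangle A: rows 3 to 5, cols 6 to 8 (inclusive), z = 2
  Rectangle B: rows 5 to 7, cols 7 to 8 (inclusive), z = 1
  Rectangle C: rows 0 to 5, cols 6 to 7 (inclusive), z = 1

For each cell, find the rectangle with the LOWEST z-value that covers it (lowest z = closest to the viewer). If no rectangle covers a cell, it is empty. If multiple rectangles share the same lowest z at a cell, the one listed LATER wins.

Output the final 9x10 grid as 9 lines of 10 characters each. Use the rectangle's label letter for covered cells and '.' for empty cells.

......CC..
......CC..
......CC..
......CCA.
......CCA.
......CCB.
.......BB.
.......BB.
..........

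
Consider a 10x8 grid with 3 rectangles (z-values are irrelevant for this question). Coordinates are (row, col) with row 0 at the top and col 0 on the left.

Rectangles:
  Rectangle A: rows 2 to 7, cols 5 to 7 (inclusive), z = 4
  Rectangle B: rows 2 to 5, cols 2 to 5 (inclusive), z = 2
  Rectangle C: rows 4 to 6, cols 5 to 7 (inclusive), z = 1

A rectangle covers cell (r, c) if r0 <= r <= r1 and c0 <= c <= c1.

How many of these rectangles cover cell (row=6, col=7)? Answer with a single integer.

Check cell (6,7):
  A: rows 2-7 cols 5-7 -> covers
  B: rows 2-5 cols 2-5 -> outside (row miss)
  C: rows 4-6 cols 5-7 -> covers
Count covering = 2

Answer: 2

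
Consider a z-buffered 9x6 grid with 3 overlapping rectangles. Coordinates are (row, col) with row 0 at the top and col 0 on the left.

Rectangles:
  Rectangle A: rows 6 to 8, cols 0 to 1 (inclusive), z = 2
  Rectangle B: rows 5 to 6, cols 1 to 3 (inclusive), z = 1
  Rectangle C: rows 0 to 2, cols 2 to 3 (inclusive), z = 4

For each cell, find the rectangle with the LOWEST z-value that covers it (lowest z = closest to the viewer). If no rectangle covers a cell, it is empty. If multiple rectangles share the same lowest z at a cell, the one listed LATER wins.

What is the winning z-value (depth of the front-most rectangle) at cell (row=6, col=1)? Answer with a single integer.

Answer: 1

Derivation:
Check cell (6,1):
  A: rows 6-8 cols 0-1 z=2 -> covers; best now A (z=2)
  B: rows 5-6 cols 1-3 z=1 -> covers; best now B (z=1)
  C: rows 0-2 cols 2-3 -> outside (row miss)
Winner: B at z=1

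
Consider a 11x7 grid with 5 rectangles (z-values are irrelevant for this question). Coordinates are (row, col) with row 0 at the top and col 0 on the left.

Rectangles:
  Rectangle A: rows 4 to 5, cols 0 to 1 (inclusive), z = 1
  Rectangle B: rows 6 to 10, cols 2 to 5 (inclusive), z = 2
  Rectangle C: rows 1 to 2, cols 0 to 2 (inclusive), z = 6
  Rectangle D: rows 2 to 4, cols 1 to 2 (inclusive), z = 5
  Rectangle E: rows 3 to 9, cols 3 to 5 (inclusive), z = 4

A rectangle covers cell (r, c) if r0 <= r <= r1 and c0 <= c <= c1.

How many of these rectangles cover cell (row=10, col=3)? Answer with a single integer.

Answer: 1

Derivation:
Check cell (10,3):
  A: rows 4-5 cols 0-1 -> outside (row miss)
  B: rows 6-10 cols 2-5 -> covers
  C: rows 1-2 cols 0-2 -> outside (row miss)
  D: rows 2-4 cols 1-2 -> outside (row miss)
  E: rows 3-9 cols 3-5 -> outside (row miss)
Count covering = 1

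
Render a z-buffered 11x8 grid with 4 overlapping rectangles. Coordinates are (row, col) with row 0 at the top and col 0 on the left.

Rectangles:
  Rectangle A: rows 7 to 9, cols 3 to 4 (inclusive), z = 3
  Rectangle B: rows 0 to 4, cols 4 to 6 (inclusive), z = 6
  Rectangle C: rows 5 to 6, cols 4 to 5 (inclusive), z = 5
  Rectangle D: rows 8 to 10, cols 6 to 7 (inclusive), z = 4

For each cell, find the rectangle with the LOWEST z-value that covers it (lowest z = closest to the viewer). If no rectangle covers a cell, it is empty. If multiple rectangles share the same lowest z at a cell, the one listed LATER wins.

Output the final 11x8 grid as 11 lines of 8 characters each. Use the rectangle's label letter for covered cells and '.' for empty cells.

....BBB.
....BBB.
....BBB.
....BBB.
....BBB.
....CC..
....CC..
...AA...
...AA.DD
...AA.DD
......DD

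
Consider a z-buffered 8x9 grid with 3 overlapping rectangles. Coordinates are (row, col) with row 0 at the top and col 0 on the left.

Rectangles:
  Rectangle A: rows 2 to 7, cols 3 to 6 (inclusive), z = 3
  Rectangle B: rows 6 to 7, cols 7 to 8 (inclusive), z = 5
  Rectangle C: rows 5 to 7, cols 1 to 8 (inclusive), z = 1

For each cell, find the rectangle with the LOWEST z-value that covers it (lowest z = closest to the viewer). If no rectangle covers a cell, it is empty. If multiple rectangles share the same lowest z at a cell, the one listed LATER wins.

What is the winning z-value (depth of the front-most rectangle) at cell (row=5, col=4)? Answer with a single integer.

Check cell (5,4):
  A: rows 2-7 cols 3-6 z=3 -> covers; best now A (z=3)
  B: rows 6-7 cols 7-8 -> outside (row miss)
  C: rows 5-7 cols 1-8 z=1 -> covers; best now C (z=1)
Winner: C at z=1

Answer: 1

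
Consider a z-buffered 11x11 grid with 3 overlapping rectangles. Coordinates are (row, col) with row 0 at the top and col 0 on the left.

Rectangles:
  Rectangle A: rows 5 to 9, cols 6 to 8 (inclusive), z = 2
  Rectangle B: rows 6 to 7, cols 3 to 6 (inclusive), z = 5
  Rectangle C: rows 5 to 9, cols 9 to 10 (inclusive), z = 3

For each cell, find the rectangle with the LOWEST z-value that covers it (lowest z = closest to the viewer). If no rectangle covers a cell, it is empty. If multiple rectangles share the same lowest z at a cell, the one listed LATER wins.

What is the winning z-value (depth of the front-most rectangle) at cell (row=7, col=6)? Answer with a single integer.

Answer: 2

Derivation:
Check cell (7,6):
  A: rows 5-9 cols 6-8 z=2 -> covers; best now A (z=2)
  B: rows 6-7 cols 3-6 z=5 -> covers; best now A (z=2)
  C: rows 5-9 cols 9-10 -> outside (col miss)
Winner: A at z=2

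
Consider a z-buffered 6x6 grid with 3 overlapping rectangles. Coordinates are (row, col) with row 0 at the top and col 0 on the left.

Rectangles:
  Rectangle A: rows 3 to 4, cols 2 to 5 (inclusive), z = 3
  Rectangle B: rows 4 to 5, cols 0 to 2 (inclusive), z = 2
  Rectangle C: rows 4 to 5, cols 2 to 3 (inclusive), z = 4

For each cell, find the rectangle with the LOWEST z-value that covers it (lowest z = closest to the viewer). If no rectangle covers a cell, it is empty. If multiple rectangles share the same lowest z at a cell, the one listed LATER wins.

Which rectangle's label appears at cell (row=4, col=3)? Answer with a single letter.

Answer: A

Derivation:
Check cell (4,3):
  A: rows 3-4 cols 2-5 z=3 -> covers; best now A (z=3)
  B: rows 4-5 cols 0-2 -> outside (col miss)
  C: rows 4-5 cols 2-3 z=4 -> covers; best now A (z=3)
Winner: A at z=3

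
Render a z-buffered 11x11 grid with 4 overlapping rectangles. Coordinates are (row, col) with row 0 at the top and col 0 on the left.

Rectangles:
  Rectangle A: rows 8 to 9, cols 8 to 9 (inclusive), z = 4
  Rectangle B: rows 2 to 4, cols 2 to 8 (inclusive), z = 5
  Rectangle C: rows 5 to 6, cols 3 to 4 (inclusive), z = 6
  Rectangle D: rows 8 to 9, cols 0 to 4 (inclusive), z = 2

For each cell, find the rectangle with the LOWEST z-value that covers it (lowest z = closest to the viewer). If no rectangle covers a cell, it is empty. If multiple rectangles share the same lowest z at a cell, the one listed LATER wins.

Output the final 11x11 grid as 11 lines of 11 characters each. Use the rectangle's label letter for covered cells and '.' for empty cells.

...........
...........
..BBBBBBB..
..BBBBBBB..
..BBBBBBB..
...CC......
...CC......
...........
DDDDD...AA.
DDDDD...AA.
...........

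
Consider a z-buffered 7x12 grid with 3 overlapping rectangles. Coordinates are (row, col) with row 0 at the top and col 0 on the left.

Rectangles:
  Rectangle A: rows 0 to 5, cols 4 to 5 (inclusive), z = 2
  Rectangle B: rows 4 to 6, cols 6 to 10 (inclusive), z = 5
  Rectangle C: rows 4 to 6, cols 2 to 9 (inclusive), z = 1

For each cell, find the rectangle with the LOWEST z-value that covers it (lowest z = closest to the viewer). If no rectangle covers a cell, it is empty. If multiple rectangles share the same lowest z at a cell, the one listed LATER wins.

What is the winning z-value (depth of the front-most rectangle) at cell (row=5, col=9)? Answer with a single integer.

Check cell (5,9):
  A: rows 0-5 cols 4-5 -> outside (col miss)
  B: rows 4-6 cols 6-10 z=5 -> covers; best now B (z=5)
  C: rows 4-6 cols 2-9 z=1 -> covers; best now C (z=1)
Winner: C at z=1

Answer: 1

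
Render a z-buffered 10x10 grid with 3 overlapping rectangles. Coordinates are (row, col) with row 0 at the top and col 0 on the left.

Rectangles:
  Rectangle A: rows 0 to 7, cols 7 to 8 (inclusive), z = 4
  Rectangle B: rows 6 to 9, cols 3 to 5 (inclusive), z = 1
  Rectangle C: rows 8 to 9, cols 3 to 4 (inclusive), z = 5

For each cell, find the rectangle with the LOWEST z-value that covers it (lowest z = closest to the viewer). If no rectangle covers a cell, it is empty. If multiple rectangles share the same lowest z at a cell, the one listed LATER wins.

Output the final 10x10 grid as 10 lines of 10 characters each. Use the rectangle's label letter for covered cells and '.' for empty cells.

.......AA.
.......AA.
.......AA.
.......AA.
.......AA.
.......AA.
...BBB.AA.
...BBB.AA.
...BBB....
...BBB....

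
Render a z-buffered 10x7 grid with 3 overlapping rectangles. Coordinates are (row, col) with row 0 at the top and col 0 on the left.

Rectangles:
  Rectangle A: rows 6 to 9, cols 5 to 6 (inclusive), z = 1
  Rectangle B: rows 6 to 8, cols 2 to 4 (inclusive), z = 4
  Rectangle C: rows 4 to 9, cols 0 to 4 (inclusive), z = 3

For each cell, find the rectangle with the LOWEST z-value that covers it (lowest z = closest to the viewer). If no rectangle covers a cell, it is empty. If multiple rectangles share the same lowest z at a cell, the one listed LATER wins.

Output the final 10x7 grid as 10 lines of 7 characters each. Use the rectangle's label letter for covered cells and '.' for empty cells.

.......
.......
.......
.......
CCCCC..
CCCCC..
CCCCCAA
CCCCCAA
CCCCCAA
CCCCCAA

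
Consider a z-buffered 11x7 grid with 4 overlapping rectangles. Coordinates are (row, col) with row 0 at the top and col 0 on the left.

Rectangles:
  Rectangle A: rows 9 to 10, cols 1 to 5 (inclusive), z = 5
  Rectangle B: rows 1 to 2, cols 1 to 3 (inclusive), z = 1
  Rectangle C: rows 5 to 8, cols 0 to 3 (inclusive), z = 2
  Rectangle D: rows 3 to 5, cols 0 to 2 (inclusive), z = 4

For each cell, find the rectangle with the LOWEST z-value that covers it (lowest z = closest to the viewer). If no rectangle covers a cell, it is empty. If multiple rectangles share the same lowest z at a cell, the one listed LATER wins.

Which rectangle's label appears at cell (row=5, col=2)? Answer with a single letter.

Check cell (5,2):
  A: rows 9-10 cols 1-5 -> outside (row miss)
  B: rows 1-2 cols 1-3 -> outside (row miss)
  C: rows 5-8 cols 0-3 z=2 -> covers; best now C (z=2)
  D: rows 3-5 cols 0-2 z=4 -> covers; best now C (z=2)
Winner: C at z=2

Answer: C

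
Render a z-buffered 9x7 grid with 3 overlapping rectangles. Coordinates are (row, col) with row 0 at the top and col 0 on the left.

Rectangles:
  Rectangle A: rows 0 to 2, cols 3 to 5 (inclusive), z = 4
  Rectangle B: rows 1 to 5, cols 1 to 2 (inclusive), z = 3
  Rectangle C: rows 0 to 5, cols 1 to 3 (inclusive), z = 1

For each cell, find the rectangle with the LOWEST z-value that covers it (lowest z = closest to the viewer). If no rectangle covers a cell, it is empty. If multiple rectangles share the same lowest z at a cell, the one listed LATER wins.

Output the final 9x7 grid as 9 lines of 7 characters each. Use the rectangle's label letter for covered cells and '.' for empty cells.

.CCCAA.
.CCCAA.
.CCCAA.
.CCC...
.CCC...
.CCC...
.......
.......
.......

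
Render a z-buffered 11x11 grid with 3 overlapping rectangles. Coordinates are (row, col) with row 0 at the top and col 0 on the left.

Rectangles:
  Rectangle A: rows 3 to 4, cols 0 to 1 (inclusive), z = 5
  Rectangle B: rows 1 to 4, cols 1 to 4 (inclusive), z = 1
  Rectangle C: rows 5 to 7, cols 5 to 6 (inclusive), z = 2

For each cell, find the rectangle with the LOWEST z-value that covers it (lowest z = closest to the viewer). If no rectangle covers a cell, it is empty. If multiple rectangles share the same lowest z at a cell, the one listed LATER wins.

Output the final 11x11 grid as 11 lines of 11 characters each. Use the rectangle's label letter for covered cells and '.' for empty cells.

...........
.BBBB......
.BBBB......
ABBBB......
ABBBB......
.....CC....
.....CC....
.....CC....
...........
...........
...........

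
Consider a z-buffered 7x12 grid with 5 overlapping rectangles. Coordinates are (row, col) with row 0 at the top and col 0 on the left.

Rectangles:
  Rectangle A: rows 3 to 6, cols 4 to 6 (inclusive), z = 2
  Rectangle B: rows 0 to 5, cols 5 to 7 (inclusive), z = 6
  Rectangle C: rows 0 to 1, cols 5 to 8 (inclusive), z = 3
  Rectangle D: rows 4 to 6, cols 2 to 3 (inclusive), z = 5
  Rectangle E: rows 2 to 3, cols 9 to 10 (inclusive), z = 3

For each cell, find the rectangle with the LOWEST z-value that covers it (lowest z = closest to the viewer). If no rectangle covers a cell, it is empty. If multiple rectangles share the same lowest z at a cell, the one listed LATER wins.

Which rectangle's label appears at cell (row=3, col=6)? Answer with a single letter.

Answer: A

Derivation:
Check cell (3,6):
  A: rows 3-6 cols 4-6 z=2 -> covers; best now A (z=2)
  B: rows 0-5 cols 5-7 z=6 -> covers; best now A (z=2)
  C: rows 0-1 cols 5-8 -> outside (row miss)
  D: rows 4-6 cols 2-3 -> outside (row miss)
  E: rows 2-3 cols 9-10 -> outside (col miss)
Winner: A at z=2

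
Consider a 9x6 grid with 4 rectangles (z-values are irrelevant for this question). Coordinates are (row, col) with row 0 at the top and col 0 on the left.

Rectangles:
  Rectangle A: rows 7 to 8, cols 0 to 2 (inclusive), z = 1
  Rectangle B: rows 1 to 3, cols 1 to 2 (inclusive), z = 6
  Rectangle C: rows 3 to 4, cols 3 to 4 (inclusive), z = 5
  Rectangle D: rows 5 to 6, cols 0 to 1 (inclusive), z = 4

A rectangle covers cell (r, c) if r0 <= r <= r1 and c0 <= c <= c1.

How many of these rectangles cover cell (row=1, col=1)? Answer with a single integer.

Answer: 1

Derivation:
Check cell (1,1):
  A: rows 7-8 cols 0-2 -> outside (row miss)
  B: rows 1-3 cols 1-2 -> covers
  C: rows 3-4 cols 3-4 -> outside (row miss)
  D: rows 5-6 cols 0-1 -> outside (row miss)
Count covering = 1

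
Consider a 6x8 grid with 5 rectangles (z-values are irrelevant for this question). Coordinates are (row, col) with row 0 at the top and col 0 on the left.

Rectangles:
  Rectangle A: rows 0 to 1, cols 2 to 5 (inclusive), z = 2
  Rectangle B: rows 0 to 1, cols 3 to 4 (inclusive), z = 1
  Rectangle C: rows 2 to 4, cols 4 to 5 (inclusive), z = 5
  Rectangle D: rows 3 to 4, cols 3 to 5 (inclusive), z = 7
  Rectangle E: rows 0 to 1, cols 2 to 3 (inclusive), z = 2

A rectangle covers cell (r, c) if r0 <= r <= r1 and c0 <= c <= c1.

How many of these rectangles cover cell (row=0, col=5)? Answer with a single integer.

Answer: 1

Derivation:
Check cell (0,5):
  A: rows 0-1 cols 2-5 -> covers
  B: rows 0-1 cols 3-4 -> outside (col miss)
  C: rows 2-4 cols 4-5 -> outside (row miss)
  D: rows 3-4 cols 3-5 -> outside (row miss)
  E: rows 0-1 cols 2-3 -> outside (col miss)
Count covering = 1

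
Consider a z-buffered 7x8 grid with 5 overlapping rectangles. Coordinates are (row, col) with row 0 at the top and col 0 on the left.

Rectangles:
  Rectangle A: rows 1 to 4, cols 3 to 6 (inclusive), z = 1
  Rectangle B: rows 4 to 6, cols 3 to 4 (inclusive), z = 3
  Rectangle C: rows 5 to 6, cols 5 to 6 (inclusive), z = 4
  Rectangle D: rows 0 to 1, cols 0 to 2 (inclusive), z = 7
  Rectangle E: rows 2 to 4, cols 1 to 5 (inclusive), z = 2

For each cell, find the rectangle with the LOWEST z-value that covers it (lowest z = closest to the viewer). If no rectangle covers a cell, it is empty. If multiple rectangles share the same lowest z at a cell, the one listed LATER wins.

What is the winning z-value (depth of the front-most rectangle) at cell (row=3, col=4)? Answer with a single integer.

Check cell (3,4):
  A: rows 1-4 cols 3-6 z=1 -> covers; best now A (z=1)
  B: rows 4-6 cols 3-4 -> outside (row miss)
  C: rows 5-6 cols 5-6 -> outside (row miss)
  D: rows 0-1 cols 0-2 -> outside (row miss)
  E: rows 2-4 cols 1-5 z=2 -> covers; best now A (z=1)
Winner: A at z=1

Answer: 1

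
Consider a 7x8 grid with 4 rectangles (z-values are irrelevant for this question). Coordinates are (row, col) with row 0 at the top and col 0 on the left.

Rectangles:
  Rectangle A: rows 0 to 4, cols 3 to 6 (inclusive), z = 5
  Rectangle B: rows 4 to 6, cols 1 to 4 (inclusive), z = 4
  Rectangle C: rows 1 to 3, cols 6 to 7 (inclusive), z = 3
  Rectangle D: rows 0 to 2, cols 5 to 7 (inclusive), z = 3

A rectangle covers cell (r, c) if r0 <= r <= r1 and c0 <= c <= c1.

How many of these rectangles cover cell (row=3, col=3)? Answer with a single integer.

Check cell (3,3):
  A: rows 0-4 cols 3-6 -> covers
  B: rows 4-6 cols 1-4 -> outside (row miss)
  C: rows 1-3 cols 6-7 -> outside (col miss)
  D: rows 0-2 cols 5-7 -> outside (row miss)
Count covering = 1

Answer: 1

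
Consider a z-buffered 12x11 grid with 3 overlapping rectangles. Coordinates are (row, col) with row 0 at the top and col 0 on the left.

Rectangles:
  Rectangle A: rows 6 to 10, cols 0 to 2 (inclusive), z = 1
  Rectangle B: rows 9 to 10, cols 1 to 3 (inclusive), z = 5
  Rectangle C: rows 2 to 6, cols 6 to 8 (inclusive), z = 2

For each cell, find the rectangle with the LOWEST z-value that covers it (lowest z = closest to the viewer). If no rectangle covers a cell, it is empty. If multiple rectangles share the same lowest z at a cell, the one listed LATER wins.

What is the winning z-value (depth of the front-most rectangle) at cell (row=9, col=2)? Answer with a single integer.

Check cell (9,2):
  A: rows 6-10 cols 0-2 z=1 -> covers; best now A (z=1)
  B: rows 9-10 cols 1-3 z=5 -> covers; best now A (z=1)
  C: rows 2-6 cols 6-8 -> outside (row miss)
Winner: A at z=1

Answer: 1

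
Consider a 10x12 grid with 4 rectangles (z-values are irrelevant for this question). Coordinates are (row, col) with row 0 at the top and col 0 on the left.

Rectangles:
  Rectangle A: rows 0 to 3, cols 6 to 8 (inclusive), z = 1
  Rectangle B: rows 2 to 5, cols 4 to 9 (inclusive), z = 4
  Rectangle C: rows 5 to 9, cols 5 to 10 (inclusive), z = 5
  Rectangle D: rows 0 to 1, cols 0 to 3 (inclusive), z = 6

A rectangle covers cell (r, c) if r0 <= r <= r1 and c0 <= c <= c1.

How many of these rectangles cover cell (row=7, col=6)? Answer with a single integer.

Answer: 1

Derivation:
Check cell (7,6):
  A: rows 0-3 cols 6-8 -> outside (row miss)
  B: rows 2-5 cols 4-9 -> outside (row miss)
  C: rows 5-9 cols 5-10 -> covers
  D: rows 0-1 cols 0-3 -> outside (row miss)
Count covering = 1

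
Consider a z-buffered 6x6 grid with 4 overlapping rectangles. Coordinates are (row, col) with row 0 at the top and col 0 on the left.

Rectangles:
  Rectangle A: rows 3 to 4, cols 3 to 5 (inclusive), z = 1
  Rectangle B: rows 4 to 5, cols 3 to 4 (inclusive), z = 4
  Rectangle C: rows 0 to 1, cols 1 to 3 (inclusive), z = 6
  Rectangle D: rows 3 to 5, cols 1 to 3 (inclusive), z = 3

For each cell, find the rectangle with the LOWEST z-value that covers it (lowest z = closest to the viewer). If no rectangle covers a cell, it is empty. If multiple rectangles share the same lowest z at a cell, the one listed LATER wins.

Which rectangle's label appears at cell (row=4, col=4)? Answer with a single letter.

Answer: A

Derivation:
Check cell (4,4):
  A: rows 3-4 cols 3-5 z=1 -> covers; best now A (z=1)
  B: rows 4-5 cols 3-4 z=4 -> covers; best now A (z=1)
  C: rows 0-1 cols 1-3 -> outside (row miss)
  D: rows 3-5 cols 1-3 -> outside (col miss)
Winner: A at z=1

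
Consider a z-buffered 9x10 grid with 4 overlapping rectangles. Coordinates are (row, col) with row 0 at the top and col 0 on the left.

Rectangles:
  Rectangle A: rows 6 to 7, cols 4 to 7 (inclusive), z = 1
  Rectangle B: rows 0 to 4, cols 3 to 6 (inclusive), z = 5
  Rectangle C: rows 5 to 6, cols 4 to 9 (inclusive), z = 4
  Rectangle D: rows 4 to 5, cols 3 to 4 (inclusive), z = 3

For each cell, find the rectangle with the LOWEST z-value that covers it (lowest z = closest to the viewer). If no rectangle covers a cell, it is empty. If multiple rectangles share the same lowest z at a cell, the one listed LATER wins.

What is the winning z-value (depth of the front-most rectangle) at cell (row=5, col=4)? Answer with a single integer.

Answer: 3

Derivation:
Check cell (5,4):
  A: rows 6-7 cols 4-7 -> outside (row miss)
  B: rows 0-4 cols 3-6 -> outside (row miss)
  C: rows 5-6 cols 4-9 z=4 -> covers; best now C (z=4)
  D: rows 4-5 cols 3-4 z=3 -> covers; best now D (z=3)
Winner: D at z=3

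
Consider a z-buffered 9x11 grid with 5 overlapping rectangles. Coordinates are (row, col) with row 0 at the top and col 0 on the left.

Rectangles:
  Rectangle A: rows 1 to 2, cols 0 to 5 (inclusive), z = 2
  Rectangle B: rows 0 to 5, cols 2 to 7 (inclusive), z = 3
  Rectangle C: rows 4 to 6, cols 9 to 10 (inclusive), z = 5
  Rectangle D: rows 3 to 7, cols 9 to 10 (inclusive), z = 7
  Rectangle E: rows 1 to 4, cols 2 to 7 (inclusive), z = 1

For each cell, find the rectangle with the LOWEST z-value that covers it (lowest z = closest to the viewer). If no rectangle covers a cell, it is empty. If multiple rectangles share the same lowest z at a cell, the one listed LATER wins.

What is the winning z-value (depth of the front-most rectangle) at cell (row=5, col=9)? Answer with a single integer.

Check cell (5,9):
  A: rows 1-2 cols 0-5 -> outside (row miss)
  B: rows 0-5 cols 2-7 -> outside (col miss)
  C: rows 4-6 cols 9-10 z=5 -> covers; best now C (z=5)
  D: rows 3-7 cols 9-10 z=7 -> covers; best now C (z=5)
  E: rows 1-4 cols 2-7 -> outside (row miss)
Winner: C at z=5

Answer: 5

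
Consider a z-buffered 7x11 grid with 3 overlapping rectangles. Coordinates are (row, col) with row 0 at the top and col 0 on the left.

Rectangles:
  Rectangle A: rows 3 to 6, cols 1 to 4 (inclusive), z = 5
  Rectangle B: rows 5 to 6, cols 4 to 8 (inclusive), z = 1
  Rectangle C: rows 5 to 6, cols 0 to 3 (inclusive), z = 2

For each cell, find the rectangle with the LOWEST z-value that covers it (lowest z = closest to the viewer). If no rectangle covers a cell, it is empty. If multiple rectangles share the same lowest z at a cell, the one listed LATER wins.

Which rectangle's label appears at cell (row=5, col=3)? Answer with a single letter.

Answer: C

Derivation:
Check cell (5,3):
  A: rows 3-6 cols 1-4 z=5 -> covers; best now A (z=5)
  B: rows 5-6 cols 4-8 -> outside (col miss)
  C: rows 5-6 cols 0-3 z=2 -> covers; best now C (z=2)
Winner: C at z=2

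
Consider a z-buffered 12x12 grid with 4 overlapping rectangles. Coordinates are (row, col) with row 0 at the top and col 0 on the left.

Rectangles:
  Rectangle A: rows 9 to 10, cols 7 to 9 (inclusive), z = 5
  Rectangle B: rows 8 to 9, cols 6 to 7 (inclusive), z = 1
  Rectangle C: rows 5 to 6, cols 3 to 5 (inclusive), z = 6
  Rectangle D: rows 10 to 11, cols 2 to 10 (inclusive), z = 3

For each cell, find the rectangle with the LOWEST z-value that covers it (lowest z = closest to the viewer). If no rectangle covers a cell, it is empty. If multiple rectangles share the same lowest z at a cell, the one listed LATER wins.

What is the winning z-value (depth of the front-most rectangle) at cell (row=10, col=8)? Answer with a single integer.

Check cell (10,8):
  A: rows 9-10 cols 7-9 z=5 -> covers; best now A (z=5)
  B: rows 8-9 cols 6-7 -> outside (row miss)
  C: rows 5-6 cols 3-5 -> outside (row miss)
  D: rows 10-11 cols 2-10 z=3 -> covers; best now D (z=3)
Winner: D at z=3

Answer: 3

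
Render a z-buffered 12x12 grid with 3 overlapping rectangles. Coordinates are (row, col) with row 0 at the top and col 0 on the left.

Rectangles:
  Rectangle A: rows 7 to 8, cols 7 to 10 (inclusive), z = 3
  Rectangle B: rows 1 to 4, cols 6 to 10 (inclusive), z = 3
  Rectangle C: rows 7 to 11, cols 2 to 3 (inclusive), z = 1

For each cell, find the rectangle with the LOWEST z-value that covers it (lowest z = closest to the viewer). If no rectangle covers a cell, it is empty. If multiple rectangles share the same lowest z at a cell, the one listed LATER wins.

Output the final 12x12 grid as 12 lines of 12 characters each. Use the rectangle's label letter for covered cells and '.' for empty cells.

............
......BBBBB.
......BBBBB.
......BBBBB.
......BBBBB.
............
............
..CC...AAAA.
..CC...AAAA.
..CC........
..CC........
..CC........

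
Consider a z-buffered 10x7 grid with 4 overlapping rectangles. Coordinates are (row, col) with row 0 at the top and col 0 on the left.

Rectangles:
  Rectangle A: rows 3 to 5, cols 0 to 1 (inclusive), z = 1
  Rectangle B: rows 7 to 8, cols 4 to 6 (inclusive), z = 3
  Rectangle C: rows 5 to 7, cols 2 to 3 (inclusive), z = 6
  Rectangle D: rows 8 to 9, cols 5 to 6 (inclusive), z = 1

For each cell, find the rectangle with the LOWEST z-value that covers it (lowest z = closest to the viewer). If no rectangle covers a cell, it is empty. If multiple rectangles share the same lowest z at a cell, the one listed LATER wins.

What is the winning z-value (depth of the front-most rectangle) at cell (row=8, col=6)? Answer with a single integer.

Check cell (8,6):
  A: rows 3-5 cols 0-1 -> outside (row miss)
  B: rows 7-8 cols 4-6 z=3 -> covers; best now B (z=3)
  C: rows 5-7 cols 2-3 -> outside (row miss)
  D: rows 8-9 cols 5-6 z=1 -> covers; best now D (z=1)
Winner: D at z=1

Answer: 1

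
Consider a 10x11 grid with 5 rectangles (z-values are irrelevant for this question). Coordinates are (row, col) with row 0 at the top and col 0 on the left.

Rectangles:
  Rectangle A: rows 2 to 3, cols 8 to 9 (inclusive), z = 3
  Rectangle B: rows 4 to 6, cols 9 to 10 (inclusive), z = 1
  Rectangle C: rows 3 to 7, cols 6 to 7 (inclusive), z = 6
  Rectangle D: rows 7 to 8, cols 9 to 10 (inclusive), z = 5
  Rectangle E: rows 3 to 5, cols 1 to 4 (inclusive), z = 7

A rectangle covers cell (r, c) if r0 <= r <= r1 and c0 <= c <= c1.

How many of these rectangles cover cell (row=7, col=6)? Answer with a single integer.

Answer: 1

Derivation:
Check cell (7,6):
  A: rows 2-3 cols 8-9 -> outside (row miss)
  B: rows 4-6 cols 9-10 -> outside (row miss)
  C: rows 3-7 cols 6-7 -> covers
  D: rows 7-8 cols 9-10 -> outside (col miss)
  E: rows 3-5 cols 1-4 -> outside (row miss)
Count covering = 1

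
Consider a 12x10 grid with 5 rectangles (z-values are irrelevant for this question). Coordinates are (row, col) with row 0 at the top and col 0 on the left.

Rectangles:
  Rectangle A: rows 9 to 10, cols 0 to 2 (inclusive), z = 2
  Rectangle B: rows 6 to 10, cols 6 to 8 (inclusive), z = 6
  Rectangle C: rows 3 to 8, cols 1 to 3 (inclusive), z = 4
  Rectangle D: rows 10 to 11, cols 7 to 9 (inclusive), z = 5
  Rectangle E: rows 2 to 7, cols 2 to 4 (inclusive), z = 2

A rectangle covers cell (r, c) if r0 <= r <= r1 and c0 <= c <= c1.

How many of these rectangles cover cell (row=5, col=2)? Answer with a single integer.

Check cell (5,2):
  A: rows 9-10 cols 0-2 -> outside (row miss)
  B: rows 6-10 cols 6-8 -> outside (row miss)
  C: rows 3-8 cols 1-3 -> covers
  D: rows 10-11 cols 7-9 -> outside (row miss)
  E: rows 2-7 cols 2-4 -> covers
Count covering = 2

Answer: 2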